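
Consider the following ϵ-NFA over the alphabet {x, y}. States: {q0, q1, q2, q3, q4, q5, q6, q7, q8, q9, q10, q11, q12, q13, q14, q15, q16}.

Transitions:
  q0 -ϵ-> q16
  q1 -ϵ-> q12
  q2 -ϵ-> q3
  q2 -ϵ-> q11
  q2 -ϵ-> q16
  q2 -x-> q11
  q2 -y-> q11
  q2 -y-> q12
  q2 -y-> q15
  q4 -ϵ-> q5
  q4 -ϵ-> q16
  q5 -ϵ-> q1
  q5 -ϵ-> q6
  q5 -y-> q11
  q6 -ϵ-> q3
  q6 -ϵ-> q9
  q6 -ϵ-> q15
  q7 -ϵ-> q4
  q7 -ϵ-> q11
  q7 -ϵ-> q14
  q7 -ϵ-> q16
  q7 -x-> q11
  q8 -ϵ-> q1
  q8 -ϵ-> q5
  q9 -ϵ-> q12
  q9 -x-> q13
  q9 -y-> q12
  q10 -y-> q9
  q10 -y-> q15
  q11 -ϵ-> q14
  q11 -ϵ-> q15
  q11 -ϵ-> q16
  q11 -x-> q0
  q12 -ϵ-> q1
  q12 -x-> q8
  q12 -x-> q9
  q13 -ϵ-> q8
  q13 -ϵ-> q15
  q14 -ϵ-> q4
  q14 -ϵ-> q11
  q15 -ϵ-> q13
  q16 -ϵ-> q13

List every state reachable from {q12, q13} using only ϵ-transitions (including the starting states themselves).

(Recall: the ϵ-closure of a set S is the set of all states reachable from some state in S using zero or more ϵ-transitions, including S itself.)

Start with {q12, q13}.
From q12 via ϵ: add q1.
From q13 via ϵ: add q8, q15.
From q8 via ϵ: add q5.
From q5 via ϵ: add q6.
From q6 via ϵ: add q3, q9.
No new states can be added; the closed set is {q1, q3, q5, q6, q8, q9, q12, q13, q15}.

{q1, q3, q5, q6, q8, q9, q12, q13, q15}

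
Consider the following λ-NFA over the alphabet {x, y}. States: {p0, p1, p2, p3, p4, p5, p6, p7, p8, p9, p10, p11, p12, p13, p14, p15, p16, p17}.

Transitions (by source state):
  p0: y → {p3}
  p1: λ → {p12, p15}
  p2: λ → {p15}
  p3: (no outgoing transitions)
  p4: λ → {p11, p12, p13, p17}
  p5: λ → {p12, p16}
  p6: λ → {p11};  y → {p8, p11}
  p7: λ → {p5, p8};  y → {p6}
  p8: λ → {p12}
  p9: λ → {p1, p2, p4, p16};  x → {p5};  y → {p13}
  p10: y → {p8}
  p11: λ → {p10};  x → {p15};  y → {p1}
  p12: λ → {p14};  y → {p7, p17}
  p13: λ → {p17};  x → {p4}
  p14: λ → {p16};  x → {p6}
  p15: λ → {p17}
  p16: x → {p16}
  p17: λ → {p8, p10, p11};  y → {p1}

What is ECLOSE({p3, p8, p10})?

{p3, p8, p10, p12, p14, p16}

Start with {p3, p8, p10}.
From p8 via λ: add p12.
From p12 via λ: add p14.
From p14 via λ: add p16.
No new states can be added; the closed set is {p3, p8, p10, p12, p14, p16}.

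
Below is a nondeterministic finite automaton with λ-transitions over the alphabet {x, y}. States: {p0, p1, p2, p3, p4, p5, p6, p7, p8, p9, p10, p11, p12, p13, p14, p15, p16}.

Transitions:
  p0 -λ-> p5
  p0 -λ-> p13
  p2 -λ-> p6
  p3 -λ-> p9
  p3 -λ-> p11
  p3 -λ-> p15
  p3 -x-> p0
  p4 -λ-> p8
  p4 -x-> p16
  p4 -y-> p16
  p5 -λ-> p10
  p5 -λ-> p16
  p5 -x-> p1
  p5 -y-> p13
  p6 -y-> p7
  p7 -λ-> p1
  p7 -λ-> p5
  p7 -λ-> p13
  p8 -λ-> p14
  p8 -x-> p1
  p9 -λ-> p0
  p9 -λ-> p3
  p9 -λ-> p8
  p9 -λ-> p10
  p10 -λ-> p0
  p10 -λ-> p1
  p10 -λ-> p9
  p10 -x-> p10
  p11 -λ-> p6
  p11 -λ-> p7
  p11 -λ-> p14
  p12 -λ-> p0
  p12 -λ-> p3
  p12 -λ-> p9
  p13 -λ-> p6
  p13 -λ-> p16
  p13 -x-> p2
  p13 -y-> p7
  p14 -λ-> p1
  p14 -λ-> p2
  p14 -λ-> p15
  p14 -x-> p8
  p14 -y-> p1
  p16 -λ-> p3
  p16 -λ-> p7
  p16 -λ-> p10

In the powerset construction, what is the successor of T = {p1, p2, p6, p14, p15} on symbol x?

p14 on x → {p8}.
No x-transition from p1, p2, p6, p15.
Union after reading x: {p8}.
Now take the λ-closure:
From p8 via λ: add p14.
From p14 via λ: add p1, p2, p15.
From p2 via λ: add p6.
No new states can be added; the closed set is {p1, p2, p6, p8, p14, p15}.

{p1, p2, p6, p8, p14, p15}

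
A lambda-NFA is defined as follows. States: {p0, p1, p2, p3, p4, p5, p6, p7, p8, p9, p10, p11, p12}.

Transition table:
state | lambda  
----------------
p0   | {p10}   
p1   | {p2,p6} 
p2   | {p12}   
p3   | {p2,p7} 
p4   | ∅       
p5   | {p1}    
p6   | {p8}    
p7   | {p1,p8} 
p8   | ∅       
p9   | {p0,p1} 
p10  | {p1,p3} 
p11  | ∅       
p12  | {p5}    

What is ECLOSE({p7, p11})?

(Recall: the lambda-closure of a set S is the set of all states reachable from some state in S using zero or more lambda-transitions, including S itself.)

{p1, p2, p5, p6, p7, p8, p11, p12}

Start with {p7, p11}.
From p7 via lambda: add p1, p8.
From p1 via lambda: add p2, p6.
From p2 via lambda: add p12.
From p12 via lambda: add p5.
No new states can be added; the closed set is {p1, p2, p5, p6, p7, p8, p11, p12}.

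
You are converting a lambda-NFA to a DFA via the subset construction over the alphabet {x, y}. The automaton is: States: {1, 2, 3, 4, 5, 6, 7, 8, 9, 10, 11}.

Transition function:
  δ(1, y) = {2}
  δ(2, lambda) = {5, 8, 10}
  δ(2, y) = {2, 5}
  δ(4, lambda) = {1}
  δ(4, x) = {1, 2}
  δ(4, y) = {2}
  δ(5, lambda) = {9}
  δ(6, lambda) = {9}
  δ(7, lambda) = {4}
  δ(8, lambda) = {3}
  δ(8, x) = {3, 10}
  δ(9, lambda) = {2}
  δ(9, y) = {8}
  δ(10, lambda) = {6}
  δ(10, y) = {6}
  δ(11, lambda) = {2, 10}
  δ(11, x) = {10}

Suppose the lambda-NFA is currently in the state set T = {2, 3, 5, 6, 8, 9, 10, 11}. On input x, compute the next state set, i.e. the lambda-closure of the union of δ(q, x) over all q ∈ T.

{2, 3, 5, 6, 8, 9, 10}

8 on x → {3, 10}.
11 on x → {10}.
No x-transition from 2, 3, 5, 6, 9, 10.
Union after reading x: {3, 10}.
Now take the lambda-closure:
From 10 via lambda: add 6.
From 6 via lambda: add 9.
From 9 via lambda: add 2.
From 2 via lambda: add 5, 8.
No new states can be added; the closed set is {2, 3, 5, 6, 8, 9, 10}.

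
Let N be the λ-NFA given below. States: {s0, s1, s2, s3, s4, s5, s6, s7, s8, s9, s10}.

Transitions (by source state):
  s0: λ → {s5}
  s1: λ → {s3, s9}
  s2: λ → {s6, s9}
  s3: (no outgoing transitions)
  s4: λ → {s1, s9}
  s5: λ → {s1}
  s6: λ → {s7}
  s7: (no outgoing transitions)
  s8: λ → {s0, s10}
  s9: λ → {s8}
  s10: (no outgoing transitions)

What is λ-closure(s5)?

Start with {s5}.
From s5 via λ: add s1.
From s1 via λ: add s3, s9.
From s9 via λ: add s8.
From s8 via λ: add s0, s10.
No new states can be added; the closed set is {s0, s1, s3, s5, s8, s9, s10}.

{s0, s1, s3, s5, s8, s9, s10}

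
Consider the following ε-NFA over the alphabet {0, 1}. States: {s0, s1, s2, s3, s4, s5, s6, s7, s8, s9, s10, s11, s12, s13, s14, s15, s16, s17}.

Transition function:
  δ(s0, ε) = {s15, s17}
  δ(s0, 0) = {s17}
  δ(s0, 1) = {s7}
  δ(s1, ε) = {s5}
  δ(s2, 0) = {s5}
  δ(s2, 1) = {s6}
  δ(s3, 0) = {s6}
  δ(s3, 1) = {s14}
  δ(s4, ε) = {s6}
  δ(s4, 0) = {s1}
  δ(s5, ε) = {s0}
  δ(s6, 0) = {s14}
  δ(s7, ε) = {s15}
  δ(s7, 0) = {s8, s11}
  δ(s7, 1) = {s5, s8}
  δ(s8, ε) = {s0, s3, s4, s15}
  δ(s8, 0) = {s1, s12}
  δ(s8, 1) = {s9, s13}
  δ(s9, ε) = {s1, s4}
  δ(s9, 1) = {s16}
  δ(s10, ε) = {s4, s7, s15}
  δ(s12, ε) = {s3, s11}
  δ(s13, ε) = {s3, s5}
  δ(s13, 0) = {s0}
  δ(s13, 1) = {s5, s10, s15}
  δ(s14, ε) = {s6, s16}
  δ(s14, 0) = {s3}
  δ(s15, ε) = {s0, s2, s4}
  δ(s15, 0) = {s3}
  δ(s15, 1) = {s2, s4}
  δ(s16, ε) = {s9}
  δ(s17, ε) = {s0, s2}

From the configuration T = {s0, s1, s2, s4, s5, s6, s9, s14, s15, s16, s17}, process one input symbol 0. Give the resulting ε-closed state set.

s0 on 0 → {s17}.
s2 on 0 → {s5}.
s4 on 0 → {s1}.
s6 on 0 → {s14}.
s14 on 0 → {s3}.
s15 on 0 → {s3}.
No 0-transition from s1, s5, s9, s16, s17.
Union after reading 0: {s1, s3, s5, s14, s17}.
Now take the ε-closure:
From s5 via ε: add s0.
From s14 via ε: add s6, s16.
From s17 via ε: add s2.
From s0 via ε: add s15.
From s16 via ε: add s9.
From s9 via ε: add s4.
No new states can be added; the closed set is {s0, s1, s2, s3, s4, s5, s6, s9, s14, s15, s16, s17}.

{s0, s1, s2, s3, s4, s5, s6, s9, s14, s15, s16, s17}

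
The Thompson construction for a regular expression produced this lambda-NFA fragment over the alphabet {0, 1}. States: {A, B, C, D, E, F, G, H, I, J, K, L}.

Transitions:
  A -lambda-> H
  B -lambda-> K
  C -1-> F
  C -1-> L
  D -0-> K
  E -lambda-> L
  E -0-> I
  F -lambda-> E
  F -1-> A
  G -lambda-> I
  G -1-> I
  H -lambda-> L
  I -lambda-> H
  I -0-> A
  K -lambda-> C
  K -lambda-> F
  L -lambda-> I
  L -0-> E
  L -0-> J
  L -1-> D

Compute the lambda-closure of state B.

Start with {B}.
From B via lambda: add K.
From K via lambda: add C, F.
From F via lambda: add E.
From E via lambda: add L.
From L via lambda: add I.
From I via lambda: add H.
No new states can be added; the closed set is {B, C, E, F, H, I, K, L}.

{B, C, E, F, H, I, K, L}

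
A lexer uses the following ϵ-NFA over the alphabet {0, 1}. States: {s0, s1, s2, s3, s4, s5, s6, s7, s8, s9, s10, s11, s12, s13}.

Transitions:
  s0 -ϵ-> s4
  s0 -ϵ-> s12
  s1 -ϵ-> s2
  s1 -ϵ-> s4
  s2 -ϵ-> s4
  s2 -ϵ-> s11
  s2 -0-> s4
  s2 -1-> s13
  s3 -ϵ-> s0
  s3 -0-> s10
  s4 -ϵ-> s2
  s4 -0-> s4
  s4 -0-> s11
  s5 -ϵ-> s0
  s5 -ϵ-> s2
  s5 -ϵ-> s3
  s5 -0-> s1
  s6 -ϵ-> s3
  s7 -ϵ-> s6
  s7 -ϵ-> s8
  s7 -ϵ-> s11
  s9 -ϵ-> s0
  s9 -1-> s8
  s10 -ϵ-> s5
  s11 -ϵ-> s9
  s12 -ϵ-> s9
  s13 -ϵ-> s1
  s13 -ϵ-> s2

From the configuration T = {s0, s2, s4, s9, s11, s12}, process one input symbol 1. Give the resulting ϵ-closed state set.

{s0, s1, s2, s4, s8, s9, s11, s12, s13}

s2 on 1 → {s13}.
s9 on 1 → {s8}.
No 1-transition from s0, s4, s11, s12.
Union after reading 1: {s8, s13}.
Now take the ϵ-closure:
From s13 via ϵ: add s1, s2.
From s1 via ϵ: add s4.
From s2 via ϵ: add s11.
From s11 via ϵ: add s9.
From s9 via ϵ: add s0.
From s0 via ϵ: add s12.
No new states can be added; the closed set is {s0, s1, s2, s4, s8, s9, s11, s12, s13}.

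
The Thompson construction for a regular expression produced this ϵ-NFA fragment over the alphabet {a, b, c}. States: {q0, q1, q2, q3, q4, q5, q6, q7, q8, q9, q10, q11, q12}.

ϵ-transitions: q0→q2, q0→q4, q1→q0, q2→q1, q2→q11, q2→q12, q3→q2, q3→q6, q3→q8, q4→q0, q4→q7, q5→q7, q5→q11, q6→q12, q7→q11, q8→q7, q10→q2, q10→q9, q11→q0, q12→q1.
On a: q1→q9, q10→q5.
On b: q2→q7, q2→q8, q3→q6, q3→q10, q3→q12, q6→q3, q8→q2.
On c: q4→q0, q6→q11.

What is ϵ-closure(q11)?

{q0, q1, q2, q4, q7, q11, q12}

Start with {q11}.
From q11 via ϵ: add q0.
From q0 via ϵ: add q2, q4.
From q2 via ϵ: add q1, q12.
From q4 via ϵ: add q7.
No new states can be added; the closed set is {q0, q1, q2, q4, q7, q11, q12}.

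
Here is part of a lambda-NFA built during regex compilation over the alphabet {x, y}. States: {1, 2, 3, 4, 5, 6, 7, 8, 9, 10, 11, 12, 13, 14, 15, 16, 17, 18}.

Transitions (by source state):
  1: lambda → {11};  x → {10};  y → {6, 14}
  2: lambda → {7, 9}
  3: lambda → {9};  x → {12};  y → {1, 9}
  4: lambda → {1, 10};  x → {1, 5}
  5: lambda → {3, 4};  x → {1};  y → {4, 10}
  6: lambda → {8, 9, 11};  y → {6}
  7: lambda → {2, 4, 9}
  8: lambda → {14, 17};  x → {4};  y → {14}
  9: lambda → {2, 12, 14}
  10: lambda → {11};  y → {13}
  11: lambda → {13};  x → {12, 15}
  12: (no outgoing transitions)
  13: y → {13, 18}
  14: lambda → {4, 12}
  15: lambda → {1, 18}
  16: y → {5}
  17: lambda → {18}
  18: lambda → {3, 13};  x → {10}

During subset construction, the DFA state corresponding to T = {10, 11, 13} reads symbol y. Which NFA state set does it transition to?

{1, 2, 3, 4, 7, 9, 10, 11, 12, 13, 14, 18}

10 on y → {13}.
13 on y → {13, 18}.
No y-transition from 11.
Union after reading y: {13, 18}.
Now take the lambda-closure:
From 18 via lambda: add 3.
From 3 via lambda: add 9.
From 9 via lambda: add 2, 12, 14.
From 2 via lambda: add 7.
From 14 via lambda: add 4.
From 4 via lambda: add 1, 10.
From 1 via lambda: add 11.
No new states can be added; the closed set is {1, 2, 3, 4, 7, 9, 10, 11, 12, 13, 14, 18}.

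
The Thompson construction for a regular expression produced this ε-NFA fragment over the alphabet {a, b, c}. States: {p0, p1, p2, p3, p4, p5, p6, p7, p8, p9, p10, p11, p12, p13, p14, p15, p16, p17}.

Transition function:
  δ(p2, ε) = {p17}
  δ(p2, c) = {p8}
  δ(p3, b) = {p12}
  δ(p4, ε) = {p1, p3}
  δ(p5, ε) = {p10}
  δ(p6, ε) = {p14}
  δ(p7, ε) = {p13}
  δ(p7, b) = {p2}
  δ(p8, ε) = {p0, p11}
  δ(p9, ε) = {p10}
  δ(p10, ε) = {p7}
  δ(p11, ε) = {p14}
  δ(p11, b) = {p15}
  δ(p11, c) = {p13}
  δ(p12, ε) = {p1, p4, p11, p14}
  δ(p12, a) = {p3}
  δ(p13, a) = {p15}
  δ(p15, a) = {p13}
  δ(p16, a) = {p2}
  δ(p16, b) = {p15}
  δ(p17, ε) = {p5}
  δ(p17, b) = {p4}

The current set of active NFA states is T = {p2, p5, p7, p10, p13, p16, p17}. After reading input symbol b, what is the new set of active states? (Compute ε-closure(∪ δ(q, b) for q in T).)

p7 on b → {p2}.
p16 on b → {p15}.
p17 on b → {p4}.
No b-transition from p2, p5, p10, p13.
Union after reading b: {p2, p4, p15}.
Now take the ε-closure:
From p2 via ε: add p17.
From p4 via ε: add p1, p3.
From p17 via ε: add p5.
From p5 via ε: add p10.
From p10 via ε: add p7.
From p7 via ε: add p13.
No new states can be added; the closed set is {p1, p2, p3, p4, p5, p7, p10, p13, p15, p17}.

{p1, p2, p3, p4, p5, p7, p10, p13, p15, p17}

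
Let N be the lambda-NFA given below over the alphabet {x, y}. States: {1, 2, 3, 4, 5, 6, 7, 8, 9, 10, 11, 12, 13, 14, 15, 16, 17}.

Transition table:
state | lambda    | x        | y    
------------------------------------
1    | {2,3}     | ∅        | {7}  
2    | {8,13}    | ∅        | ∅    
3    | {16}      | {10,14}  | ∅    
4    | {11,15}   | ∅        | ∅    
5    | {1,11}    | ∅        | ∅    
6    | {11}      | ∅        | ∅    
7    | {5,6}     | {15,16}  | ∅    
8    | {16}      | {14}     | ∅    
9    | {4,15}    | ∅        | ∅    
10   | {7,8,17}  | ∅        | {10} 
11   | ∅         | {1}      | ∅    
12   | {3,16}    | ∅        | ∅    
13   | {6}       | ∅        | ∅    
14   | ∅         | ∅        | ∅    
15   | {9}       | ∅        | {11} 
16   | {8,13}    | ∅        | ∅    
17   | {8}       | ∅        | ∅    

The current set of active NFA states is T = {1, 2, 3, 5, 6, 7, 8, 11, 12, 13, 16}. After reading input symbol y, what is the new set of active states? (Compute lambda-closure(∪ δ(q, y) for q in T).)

1 on y → {7}.
No y-transition from 2, 3, 5, 6, 7, 8, 11, 12, 13, 16.
Union after reading y: {7}.
Now take the lambda-closure:
From 7 via lambda: add 5, 6.
From 5 via lambda: add 1, 11.
From 1 via lambda: add 2, 3.
From 2 via lambda: add 8, 13.
From 3 via lambda: add 16.
No new states can be added; the closed set is {1, 2, 3, 5, 6, 7, 8, 11, 13, 16}.

{1, 2, 3, 5, 6, 7, 8, 11, 13, 16}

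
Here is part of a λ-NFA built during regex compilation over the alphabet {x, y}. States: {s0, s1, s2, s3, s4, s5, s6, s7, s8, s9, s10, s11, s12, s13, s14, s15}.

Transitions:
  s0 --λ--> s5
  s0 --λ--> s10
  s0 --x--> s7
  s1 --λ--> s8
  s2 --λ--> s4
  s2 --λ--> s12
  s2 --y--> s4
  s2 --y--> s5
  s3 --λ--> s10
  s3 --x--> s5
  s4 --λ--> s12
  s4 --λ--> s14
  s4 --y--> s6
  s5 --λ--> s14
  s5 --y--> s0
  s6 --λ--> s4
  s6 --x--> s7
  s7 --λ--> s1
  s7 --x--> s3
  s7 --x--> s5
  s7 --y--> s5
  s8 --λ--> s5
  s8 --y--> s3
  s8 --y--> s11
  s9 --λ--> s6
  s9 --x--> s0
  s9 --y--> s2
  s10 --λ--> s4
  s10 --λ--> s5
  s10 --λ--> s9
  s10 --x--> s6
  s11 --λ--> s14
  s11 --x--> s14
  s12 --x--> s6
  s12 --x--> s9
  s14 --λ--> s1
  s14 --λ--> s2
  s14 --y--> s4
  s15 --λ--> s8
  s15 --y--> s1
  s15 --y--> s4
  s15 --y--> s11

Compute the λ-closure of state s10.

{s1, s2, s4, s5, s6, s8, s9, s10, s12, s14}

Start with {s10}.
From s10 via λ: add s4, s5, s9.
From s4 via λ: add s12, s14.
From s9 via λ: add s6.
From s14 via λ: add s1, s2.
From s1 via λ: add s8.
No new states can be added; the closed set is {s1, s2, s4, s5, s6, s8, s9, s10, s12, s14}.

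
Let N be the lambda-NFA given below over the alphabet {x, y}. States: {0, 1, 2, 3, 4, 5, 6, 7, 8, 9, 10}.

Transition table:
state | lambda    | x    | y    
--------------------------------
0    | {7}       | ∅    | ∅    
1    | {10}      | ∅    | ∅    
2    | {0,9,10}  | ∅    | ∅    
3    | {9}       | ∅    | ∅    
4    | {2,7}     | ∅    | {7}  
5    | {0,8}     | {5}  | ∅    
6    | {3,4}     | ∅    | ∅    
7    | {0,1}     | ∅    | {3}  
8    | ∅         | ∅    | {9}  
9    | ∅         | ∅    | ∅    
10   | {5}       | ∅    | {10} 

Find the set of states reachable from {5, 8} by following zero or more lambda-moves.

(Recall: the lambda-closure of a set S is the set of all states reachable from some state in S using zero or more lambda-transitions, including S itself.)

Start with {5, 8}.
From 5 via lambda: add 0.
From 0 via lambda: add 7.
From 7 via lambda: add 1.
From 1 via lambda: add 10.
No new states can be added; the closed set is {0, 1, 5, 7, 8, 10}.

{0, 1, 5, 7, 8, 10}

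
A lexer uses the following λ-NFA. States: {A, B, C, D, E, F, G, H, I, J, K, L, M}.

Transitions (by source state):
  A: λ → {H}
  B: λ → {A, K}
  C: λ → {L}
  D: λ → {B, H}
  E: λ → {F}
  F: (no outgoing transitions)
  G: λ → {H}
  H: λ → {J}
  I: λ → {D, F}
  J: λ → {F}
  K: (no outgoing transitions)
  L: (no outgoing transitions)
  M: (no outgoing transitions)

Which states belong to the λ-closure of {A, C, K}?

Start with {A, C, K}.
From A via λ: add H.
From C via λ: add L.
From H via λ: add J.
From J via λ: add F.
No new states can be added; the closed set is {A, C, F, H, J, K, L}.

{A, C, F, H, J, K, L}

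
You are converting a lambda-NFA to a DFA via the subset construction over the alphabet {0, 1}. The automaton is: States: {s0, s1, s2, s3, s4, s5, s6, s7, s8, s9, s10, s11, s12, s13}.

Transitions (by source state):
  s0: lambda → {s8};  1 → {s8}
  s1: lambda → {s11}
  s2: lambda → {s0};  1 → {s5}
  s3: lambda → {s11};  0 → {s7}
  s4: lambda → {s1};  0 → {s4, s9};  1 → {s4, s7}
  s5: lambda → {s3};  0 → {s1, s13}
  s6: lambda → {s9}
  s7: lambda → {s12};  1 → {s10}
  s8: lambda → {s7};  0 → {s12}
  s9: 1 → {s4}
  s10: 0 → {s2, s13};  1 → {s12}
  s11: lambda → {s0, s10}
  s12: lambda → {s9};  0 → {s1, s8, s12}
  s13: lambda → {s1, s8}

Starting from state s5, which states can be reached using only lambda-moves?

{s0, s3, s5, s7, s8, s9, s10, s11, s12}

Start with {s5}.
From s5 via lambda: add s3.
From s3 via lambda: add s11.
From s11 via lambda: add s0, s10.
From s0 via lambda: add s8.
From s8 via lambda: add s7.
From s7 via lambda: add s12.
From s12 via lambda: add s9.
No new states can be added; the closed set is {s0, s3, s5, s7, s8, s9, s10, s11, s12}.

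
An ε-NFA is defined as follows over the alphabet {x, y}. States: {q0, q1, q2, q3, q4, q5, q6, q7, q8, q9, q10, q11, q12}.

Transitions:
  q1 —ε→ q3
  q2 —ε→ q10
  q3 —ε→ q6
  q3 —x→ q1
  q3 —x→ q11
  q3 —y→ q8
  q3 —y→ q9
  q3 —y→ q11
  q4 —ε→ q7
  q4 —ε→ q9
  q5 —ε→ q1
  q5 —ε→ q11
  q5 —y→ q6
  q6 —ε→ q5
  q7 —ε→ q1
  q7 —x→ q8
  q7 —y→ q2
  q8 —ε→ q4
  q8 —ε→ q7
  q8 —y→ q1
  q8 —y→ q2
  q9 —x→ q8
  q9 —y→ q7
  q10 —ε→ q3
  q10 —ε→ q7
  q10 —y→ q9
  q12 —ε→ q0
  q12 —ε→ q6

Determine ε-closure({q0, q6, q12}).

{q0, q1, q3, q5, q6, q11, q12}

Start with {q0, q6, q12}.
From q6 via ε: add q5.
From q5 via ε: add q1, q11.
From q1 via ε: add q3.
No new states can be added; the closed set is {q0, q1, q3, q5, q6, q11, q12}.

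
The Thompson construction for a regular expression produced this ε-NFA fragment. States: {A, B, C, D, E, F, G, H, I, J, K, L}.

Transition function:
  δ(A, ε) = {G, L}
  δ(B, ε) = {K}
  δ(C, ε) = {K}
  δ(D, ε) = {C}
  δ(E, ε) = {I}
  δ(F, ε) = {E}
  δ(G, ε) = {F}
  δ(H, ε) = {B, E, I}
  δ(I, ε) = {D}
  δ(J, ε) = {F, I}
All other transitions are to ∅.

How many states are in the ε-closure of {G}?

Start with {G}.
From G via ε: add F.
From F via ε: add E.
From E via ε: add I.
From I via ε: add D.
From D via ε: add C.
From C via ε: add K.
ε-closure = {C, D, E, F, G, I, K}, which has 7 states.

7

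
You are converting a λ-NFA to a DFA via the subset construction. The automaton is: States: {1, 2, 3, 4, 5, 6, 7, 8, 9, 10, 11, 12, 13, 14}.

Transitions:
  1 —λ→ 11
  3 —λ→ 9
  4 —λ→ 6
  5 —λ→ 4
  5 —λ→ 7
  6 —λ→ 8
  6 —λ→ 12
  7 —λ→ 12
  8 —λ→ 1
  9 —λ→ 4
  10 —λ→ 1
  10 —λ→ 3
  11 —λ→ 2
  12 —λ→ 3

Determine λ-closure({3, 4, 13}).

Start with {3, 4, 13}.
From 3 via λ: add 9.
From 4 via λ: add 6.
From 6 via λ: add 8, 12.
From 8 via λ: add 1.
From 1 via λ: add 11.
From 11 via λ: add 2.
No new states can be added; the closed set is {1, 2, 3, 4, 6, 8, 9, 11, 12, 13}.

{1, 2, 3, 4, 6, 8, 9, 11, 12, 13}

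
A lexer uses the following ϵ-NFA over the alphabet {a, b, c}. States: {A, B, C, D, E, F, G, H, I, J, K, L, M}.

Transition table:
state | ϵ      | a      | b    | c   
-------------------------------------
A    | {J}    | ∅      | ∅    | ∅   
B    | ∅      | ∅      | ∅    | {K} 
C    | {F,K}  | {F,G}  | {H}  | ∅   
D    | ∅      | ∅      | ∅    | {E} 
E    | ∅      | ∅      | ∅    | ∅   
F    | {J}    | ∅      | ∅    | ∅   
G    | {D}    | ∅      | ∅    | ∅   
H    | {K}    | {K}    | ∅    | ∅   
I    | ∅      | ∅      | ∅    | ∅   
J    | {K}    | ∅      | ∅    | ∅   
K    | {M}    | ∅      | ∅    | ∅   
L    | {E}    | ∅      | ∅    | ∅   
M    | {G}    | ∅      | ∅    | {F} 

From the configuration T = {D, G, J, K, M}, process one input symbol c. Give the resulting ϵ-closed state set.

D on c → {E}.
M on c → {F}.
No c-transition from G, J, K.
Union after reading c: {E, F}.
Now take the ϵ-closure:
From F via ϵ: add J.
From J via ϵ: add K.
From K via ϵ: add M.
From M via ϵ: add G.
From G via ϵ: add D.
No new states can be added; the closed set is {D, E, F, G, J, K, M}.

{D, E, F, G, J, K, M}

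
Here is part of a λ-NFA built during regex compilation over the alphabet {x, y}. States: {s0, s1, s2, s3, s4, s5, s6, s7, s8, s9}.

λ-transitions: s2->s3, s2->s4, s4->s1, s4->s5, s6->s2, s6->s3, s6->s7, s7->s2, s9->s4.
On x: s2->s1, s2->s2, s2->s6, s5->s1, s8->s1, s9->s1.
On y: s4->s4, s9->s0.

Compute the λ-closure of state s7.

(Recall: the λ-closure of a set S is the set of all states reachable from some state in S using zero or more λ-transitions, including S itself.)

Start with {s7}.
From s7 via λ: add s2.
From s2 via λ: add s3, s4.
From s4 via λ: add s1, s5.
No new states can be added; the closed set is {s1, s2, s3, s4, s5, s7}.

{s1, s2, s3, s4, s5, s7}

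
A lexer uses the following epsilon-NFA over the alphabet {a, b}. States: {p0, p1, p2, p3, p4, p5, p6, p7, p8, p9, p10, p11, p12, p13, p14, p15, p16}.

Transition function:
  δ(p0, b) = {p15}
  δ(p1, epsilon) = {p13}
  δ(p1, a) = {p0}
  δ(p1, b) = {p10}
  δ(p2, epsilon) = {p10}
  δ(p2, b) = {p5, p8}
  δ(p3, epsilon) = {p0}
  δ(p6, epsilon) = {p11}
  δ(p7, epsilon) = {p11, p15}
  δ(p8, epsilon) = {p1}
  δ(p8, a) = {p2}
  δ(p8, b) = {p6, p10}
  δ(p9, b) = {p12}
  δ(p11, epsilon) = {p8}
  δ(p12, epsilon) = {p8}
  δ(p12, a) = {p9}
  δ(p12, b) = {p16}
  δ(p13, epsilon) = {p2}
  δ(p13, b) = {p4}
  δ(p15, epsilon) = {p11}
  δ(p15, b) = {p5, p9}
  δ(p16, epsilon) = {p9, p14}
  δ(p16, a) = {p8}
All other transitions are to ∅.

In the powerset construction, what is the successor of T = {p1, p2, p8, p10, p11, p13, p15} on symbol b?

p1 on b → {p10}.
p2 on b → {p5, p8}.
p8 on b → {p6, p10}.
p13 on b → {p4}.
p15 on b → {p5, p9}.
No b-transition from p10, p11.
Union after reading b: {p4, p5, p6, p8, p9, p10}.
Now take the epsilon-closure:
From p6 via epsilon: add p11.
From p8 via epsilon: add p1.
From p1 via epsilon: add p13.
From p13 via epsilon: add p2.
No new states can be added; the closed set is {p1, p2, p4, p5, p6, p8, p9, p10, p11, p13}.

{p1, p2, p4, p5, p6, p8, p9, p10, p11, p13}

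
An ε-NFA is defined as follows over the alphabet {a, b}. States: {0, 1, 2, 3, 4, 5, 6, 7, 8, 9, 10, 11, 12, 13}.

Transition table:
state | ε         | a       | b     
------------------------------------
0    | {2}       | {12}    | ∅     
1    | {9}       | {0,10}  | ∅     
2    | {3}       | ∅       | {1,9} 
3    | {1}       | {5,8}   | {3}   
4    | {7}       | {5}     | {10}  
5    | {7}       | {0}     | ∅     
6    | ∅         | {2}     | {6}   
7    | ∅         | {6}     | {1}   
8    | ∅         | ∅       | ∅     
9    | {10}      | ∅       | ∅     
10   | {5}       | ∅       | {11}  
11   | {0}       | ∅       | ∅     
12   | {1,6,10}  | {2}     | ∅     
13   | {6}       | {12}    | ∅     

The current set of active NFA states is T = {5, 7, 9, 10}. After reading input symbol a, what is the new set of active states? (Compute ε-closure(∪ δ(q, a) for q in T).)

{0, 1, 2, 3, 5, 6, 7, 9, 10}

5 on a → {0}.
7 on a → {6}.
No a-transition from 9, 10.
Union after reading a: {0, 6}.
Now take the ε-closure:
From 0 via ε: add 2.
From 2 via ε: add 3.
From 3 via ε: add 1.
From 1 via ε: add 9.
From 9 via ε: add 10.
From 10 via ε: add 5.
From 5 via ε: add 7.
No new states can be added; the closed set is {0, 1, 2, 3, 5, 6, 7, 9, 10}.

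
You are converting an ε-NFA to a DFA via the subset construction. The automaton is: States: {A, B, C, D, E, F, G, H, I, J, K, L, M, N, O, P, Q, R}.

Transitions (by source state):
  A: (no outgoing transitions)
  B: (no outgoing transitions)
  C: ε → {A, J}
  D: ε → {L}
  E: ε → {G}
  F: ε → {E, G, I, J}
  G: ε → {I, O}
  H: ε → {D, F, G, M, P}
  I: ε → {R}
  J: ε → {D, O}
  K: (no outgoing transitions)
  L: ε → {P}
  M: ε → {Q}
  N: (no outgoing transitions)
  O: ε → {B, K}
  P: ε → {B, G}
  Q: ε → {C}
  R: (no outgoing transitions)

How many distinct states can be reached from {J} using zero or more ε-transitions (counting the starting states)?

10

Start with {J}.
From J via ε: add D, O.
From D via ε: add L.
From O via ε: add B, K.
From L via ε: add P.
From P via ε: add G.
From G via ε: add I.
From I via ε: add R.
ε-closure = {B, D, G, I, J, K, L, O, P, R}, which has 10 states.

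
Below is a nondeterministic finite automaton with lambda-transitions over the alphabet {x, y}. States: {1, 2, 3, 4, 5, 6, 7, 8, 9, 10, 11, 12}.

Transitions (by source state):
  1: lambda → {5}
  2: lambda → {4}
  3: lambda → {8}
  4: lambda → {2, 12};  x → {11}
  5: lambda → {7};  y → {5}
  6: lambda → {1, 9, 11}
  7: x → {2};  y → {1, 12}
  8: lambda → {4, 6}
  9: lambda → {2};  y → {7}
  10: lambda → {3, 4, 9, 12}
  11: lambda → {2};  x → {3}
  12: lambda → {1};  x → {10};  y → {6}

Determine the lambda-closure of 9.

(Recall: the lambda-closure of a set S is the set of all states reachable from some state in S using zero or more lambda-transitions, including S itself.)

Start with {9}.
From 9 via lambda: add 2.
From 2 via lambda: add 4.
From 4 via lambda: add 12.
From 12 via lambda: add 1.
From 1 via lambda: add 5.
From 5 via lambda: add 7.
No new states can be added; the closed set is {1, 2, 4, 5, 7, 9, 12}.

{1, 2, 4, 5, 7, 9, 12}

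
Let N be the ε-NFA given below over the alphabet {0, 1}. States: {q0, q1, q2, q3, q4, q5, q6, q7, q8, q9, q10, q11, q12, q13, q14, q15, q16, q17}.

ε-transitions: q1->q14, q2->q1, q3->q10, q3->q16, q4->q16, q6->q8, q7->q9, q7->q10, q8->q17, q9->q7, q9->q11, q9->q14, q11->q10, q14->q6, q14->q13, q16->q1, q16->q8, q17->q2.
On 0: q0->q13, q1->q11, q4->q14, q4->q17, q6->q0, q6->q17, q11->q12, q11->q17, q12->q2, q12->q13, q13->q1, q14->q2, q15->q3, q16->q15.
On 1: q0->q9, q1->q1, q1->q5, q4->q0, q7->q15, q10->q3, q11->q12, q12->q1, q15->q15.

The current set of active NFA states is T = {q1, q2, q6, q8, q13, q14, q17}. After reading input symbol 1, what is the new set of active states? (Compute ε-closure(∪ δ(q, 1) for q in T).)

q1 on 1 → {q1, q5}.
No 1-transition from q2, q6, q8, q13, q14, q17.
Union after reading 1: {q1, q5}.
Now take the ε-closure:
From q1 via ε: add q14.
From q14 via ε: add q6, q13.
From q6 via ε: add q8.
From q8 via ε: add q17.
From q17 via ε: add q2.
No new states can be added; the closed set is {q1, q2, q5, q6, q8, q13, q14, q17}.

{q1, q2, q5, q6, q8, q13, q14, q17}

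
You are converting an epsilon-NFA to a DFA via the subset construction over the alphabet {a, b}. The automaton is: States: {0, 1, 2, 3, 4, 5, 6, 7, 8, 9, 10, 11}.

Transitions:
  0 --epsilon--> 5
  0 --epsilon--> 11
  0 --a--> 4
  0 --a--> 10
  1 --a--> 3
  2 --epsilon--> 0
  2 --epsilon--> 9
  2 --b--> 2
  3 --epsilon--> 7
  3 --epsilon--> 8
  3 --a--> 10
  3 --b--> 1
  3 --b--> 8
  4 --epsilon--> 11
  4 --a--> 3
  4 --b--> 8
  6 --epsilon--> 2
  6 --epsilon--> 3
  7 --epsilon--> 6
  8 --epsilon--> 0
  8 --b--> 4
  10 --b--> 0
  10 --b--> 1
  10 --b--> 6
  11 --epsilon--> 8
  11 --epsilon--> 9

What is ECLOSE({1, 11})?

Start with {1, 11}.
From 11 via epsilon: add 8, 9.
From 8 via epsilon: add 0.
From 0 via epsilon: add 5.
No new states can be added; the closed set is {0, 1, 5, 8, 9, 11}.

{0, 1, 5, 8, 9, 11}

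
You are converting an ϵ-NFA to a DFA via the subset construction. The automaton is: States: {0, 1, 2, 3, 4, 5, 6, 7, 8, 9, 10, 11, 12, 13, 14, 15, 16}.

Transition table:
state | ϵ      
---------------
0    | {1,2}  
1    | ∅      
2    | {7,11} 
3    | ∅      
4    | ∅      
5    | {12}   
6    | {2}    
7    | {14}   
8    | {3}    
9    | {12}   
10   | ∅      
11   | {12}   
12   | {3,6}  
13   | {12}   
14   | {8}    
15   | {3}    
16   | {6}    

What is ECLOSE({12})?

{2, 3, 6, 7, 8, 11, 12, 14}

Start with {12}.
From 12 via ϵ: add 3, 6.
From 6 via ϵ: add 2.
From 2 via ϵ: add 7, 11.
From 7 via ϵ: add 14.
From 14 via ϵ: add 8.
No new states can be added; the closed set is {2, 3, 6, 7, 8, 11, 12, 14}.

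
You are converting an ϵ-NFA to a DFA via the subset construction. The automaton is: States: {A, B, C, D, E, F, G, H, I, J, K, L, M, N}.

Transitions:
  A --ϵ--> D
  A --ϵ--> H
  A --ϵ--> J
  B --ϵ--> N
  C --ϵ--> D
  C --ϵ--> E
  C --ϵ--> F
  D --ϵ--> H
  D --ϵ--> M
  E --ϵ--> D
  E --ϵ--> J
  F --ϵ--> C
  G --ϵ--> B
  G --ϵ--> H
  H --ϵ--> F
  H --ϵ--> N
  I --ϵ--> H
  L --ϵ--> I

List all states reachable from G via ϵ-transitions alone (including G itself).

Start with {G}.
From G via ϵ: add B, H.
From B via ϵ: add N.
From H via ϵ: add F.
From F via ϵ: add C.
From C via ϵ: add D, E.
From D via ϵ: add M.
From E via ϵ: add J.
No new states can be added; the closed set is {B, C, D, E, F, G, H, J, M, N}.

{B, C, D, E, F, G, H, J, M, N}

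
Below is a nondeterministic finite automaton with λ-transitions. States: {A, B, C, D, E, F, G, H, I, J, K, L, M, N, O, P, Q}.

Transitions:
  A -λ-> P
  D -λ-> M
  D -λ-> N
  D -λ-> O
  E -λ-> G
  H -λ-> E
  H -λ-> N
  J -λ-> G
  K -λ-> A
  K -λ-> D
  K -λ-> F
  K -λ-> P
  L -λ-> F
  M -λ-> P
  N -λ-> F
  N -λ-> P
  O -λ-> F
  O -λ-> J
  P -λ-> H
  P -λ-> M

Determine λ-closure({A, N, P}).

{A, E, F, G, H, M, N, P}

Start with {A, N, P}.
From N via λ: add F.
From P via λ: add H, M.
From H via λ: add E.
From E via λ: add G.
No new states can be added; the closed set is {A, E, F, G, H, M, N, P}.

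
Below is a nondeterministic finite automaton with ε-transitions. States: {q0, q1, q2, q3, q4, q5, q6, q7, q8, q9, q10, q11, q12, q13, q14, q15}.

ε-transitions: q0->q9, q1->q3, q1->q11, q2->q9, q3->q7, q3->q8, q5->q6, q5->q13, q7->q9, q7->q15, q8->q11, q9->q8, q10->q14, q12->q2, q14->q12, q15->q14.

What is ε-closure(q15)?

Start with {q15}.
From q15 via ε: add q14.
From q14 via ε: add q12.
From q12 via ε: add q2.
From q2 via ε: add q9.
From q9 via ε: add q8.
From q8 via ε: add q11.
No new states can be added; the closed set is {q2, q8, q9, q11, q12, q14, q15}.

{q2, q8, q9, q11, q12, q14, q15}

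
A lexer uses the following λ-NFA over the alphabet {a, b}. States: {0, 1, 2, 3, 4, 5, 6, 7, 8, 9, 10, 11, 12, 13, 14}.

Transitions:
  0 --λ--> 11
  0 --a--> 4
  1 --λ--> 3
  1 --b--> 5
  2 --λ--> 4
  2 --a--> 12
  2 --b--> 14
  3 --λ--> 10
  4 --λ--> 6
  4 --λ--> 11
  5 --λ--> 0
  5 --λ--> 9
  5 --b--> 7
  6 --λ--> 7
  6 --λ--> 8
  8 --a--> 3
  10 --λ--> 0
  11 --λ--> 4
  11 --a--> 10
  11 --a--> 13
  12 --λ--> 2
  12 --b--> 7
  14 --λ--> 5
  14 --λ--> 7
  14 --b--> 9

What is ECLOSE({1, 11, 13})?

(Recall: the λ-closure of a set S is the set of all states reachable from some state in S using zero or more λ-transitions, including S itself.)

{0, 1, 3, 4, 6, 7, 8, 10, 11, 13}

Start with {1, 11, 13}.
From 1 via λ: add 3.
From 11 via λ: add 4.
From 3 via λ: add 10.
From 4 via λ: add 6.
From 6 via λ: add 7, 8.
From 10 via λ: add 0.
No new states can be added; the closed set is {0, 1, 3, 4, 6, 7, 8, 10, 11, 13}.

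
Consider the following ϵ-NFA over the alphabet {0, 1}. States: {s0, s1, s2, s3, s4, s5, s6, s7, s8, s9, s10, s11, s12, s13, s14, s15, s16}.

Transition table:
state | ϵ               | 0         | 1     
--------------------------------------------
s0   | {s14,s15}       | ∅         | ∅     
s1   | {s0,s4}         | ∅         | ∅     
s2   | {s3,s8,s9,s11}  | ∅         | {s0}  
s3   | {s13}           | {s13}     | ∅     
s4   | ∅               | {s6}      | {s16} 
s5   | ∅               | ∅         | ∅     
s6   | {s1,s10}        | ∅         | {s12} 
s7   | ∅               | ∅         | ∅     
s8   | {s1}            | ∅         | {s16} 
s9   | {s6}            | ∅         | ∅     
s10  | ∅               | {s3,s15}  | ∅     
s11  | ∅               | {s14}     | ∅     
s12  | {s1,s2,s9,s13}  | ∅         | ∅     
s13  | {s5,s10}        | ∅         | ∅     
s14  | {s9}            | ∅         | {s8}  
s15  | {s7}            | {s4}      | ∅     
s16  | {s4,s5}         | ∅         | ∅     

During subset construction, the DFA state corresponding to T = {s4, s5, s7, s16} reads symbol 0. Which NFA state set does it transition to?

s4 on 0 → {s6}.
No 0-transition from s5, s7, s16.
Union after reading 0: {s6}.
Now take the ϵ-closure:
From s6 via ϵ: add s1, s10.
From s1 via ϵ: add s0, s4.
From s0 via ϵ: add s14, s15.
From s14 via ϵ: add s9.
From s15 via ϵ: add s7.
No new states can be added; the closed set is {s0, s1, s4, s6, s7, s9, s10, s14, s15}.

{s0, s1, s4, s6, s7, s9, s10, s14, s15}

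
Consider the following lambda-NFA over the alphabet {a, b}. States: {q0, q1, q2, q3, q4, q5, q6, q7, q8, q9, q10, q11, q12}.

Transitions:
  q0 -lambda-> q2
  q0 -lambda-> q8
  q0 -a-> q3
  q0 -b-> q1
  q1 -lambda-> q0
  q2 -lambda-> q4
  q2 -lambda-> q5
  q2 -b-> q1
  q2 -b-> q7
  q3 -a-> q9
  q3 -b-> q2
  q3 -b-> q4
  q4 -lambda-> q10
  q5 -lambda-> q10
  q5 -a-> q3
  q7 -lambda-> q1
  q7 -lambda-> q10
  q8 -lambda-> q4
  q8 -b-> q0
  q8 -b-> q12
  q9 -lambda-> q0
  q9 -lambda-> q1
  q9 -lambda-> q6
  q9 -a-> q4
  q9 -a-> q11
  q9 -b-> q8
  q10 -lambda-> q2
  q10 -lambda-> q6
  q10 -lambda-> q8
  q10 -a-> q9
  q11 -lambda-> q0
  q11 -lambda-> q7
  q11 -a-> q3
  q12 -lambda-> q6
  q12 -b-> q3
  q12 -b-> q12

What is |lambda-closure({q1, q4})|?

Start with {q1, q4}.
From q1 via lambda: add q0.
From q4 via lambda: add q10.
From q0 via lambda: add q2, q8.
From q10 via lambda: add q6.
From q2 via lambda: add q5.
lambda-closure = {q0, q1, q2, q4, q5, q6, q8, q10}, which has 8 states.

8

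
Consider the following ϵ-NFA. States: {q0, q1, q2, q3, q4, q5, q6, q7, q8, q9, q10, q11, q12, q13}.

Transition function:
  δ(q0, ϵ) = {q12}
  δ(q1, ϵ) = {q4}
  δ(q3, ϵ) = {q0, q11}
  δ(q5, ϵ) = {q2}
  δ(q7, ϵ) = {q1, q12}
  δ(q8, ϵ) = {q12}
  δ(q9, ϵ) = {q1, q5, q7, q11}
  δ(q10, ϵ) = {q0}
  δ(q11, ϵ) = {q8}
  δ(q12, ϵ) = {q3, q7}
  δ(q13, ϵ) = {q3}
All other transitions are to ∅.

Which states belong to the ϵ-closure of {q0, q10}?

{q0, q1, q3, q4, q7, q8, q10, q11, q12}

Start with {q0, q10}.
From q0 via ϵ: add q12.
From q12 via ϵ: add q3, q7.
From q3 via ϵ: add q11.
From q7 via ϵ: add q1.
From q1 via ϵ: add q4.
From q11 via ϵ: add q8.
No new states can be added; the closed set is {q0, q1, q3, q4, q7, q8, q10, q11, q12}.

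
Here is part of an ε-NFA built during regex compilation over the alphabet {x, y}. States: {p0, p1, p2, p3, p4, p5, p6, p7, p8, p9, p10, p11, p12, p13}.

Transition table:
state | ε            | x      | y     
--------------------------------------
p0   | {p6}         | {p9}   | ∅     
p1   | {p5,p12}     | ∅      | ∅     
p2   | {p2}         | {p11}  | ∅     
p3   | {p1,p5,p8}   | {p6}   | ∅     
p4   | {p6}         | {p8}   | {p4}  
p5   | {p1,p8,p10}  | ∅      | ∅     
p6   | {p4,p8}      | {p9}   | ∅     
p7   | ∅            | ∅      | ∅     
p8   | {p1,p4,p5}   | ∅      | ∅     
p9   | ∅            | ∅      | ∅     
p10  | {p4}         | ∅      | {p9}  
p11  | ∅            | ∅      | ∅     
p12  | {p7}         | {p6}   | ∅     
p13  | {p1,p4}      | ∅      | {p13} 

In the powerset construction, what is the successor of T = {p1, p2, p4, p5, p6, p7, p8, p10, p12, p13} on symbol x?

p2 on x → {p11}.
p4 on x → {p8}.
p6 on x → {p9}.
p12 on x → {p6}.
No x-transition from p1, p5, p7, p8, p10, p13.
Union after reading x: {p6, p8, p9, p11}.
Now take the ε-closure:
From p6 via ε: add p4.
From p8 via ε: add p1, p5.
From p1 via ε: add p12.
From p5 via ε: add p10.
From p12 via ε: add p7.
No new states can be added; the closed set is {p1, p4, p5, p6, p7, p8, p9, p10, p11, p12}.

{p1, p4, p5, p6, p7, p8, p9, p10, p11, p12}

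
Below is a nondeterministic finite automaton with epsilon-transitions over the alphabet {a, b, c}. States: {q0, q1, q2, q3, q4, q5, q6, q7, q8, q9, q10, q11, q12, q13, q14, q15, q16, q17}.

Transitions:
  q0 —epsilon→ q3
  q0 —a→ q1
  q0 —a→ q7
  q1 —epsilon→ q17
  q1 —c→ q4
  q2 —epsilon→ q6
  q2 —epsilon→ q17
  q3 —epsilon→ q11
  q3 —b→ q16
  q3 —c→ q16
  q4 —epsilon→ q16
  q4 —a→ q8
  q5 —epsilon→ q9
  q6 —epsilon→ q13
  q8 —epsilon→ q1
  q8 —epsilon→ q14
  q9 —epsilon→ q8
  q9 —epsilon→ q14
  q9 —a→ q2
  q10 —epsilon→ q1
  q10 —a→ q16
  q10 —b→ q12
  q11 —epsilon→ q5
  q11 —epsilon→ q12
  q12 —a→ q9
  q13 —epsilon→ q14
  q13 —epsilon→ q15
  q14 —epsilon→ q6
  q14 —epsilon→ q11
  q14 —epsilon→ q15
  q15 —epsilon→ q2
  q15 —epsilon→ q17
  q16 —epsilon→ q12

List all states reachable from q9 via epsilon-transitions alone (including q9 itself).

{q1, q2, q5, q6, q8, q9, q11, q12, q13, q14, q15, q17}

Start with {q9}.
From q9 via epsilon: add q8, q14.
From q8 via epsilon: add q1.
From q14 via epsilon: add q6, q11, q15.
From q1 via epsilon: add q17.
From q6 via epsilon: add q13.
From q11 via epsilon: add q5, q12.
From q15 via epsilon: add q2.
No new states can be added; the closed set is {q1, q2, q5, q6, q8, q9, q11, q12, q13, q14, q15, q17}.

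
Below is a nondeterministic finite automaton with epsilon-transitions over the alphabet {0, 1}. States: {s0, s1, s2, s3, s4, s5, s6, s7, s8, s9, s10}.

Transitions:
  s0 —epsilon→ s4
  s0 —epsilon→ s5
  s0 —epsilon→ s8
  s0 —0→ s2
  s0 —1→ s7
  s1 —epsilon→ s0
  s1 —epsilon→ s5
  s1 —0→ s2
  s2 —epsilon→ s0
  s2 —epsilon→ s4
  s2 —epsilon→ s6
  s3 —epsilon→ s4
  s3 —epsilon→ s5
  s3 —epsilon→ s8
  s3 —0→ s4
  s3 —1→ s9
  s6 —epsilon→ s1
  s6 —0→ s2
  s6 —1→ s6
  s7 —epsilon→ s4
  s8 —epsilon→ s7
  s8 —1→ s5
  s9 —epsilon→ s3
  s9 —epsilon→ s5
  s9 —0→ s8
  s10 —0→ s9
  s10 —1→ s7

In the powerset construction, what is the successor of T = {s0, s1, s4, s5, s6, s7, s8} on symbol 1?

{s0, s1, s4, s5, s6, s7, s8}

s0 on 1 → {s7}.
s6 on 1 → {s6}.
s8 on 1 → {s5}.
No 1-transition from s1, s4, s5, s7.
Union after reading 1: {s5, s6, s7}.
Now take the epsilon-closure:
From s6 via epsilon: add s1.
From s7 via epsilon: add s4.
From s1 via epsilon: add s0.
From s0 via epsilon: add s8.
No new states can be added; the closed set is {s0, s1, s4, s5, s6, s7, s8}.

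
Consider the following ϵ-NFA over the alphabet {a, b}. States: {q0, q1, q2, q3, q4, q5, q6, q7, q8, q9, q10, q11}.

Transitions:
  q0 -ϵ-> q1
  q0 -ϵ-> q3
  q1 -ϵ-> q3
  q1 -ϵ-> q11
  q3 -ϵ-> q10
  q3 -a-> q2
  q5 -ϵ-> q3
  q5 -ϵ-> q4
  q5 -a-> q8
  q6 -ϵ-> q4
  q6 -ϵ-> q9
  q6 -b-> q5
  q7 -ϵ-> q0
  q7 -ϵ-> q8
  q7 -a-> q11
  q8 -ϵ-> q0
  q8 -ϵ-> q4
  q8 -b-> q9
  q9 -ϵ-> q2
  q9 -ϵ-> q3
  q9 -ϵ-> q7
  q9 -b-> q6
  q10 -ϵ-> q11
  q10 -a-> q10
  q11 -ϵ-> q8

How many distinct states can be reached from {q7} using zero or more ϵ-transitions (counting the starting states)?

8

Start with {q7}.
From q7 via ϵ: add q0, q8.
From q0 via ϵ: add q1, q3.
From q8 via ϵ: add q4.
From q1 via ϵ: add q11.
From q3 via ϵ: add q10.
ϵ-closure = {q0, q1, q3, q4, q7, q8, q10, q11}, which has 8 states.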